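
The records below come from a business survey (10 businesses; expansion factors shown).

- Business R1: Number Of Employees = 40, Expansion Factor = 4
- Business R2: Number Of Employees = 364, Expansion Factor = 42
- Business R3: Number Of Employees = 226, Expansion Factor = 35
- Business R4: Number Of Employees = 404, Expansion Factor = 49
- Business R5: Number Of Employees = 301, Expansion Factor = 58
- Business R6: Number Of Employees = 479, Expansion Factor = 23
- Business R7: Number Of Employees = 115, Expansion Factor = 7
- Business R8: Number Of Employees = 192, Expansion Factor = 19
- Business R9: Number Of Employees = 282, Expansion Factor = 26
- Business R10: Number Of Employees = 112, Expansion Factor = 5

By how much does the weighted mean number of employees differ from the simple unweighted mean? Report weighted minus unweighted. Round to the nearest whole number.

Unweighted sum = 40 + 364 + 226 + 404 + 301 + 479 + 115 + 192 + 282 + 112 = 2515
Unweighted mean = 2515 / 10 = 251.5
Weighted sum = 40×4 + 364×42 + 226×35 + 404×49 + 301×58 + 479×23 + 115×7 + 192×19 + 282×26 + 112×5
  = 160 + 15288 + 7910 + 19796 + 17458 + 11017 + 805 + 3648 + 7332 + 560 = 83974
Sum of weights = 4 + 42 + 35 + 49 + 58 + 23 + 7 + 19 + 26 + 5 = 268
Weighted mean = 83974 / 268 = 313.33582
Difference (weighted minus unweighted) = 61.835821

62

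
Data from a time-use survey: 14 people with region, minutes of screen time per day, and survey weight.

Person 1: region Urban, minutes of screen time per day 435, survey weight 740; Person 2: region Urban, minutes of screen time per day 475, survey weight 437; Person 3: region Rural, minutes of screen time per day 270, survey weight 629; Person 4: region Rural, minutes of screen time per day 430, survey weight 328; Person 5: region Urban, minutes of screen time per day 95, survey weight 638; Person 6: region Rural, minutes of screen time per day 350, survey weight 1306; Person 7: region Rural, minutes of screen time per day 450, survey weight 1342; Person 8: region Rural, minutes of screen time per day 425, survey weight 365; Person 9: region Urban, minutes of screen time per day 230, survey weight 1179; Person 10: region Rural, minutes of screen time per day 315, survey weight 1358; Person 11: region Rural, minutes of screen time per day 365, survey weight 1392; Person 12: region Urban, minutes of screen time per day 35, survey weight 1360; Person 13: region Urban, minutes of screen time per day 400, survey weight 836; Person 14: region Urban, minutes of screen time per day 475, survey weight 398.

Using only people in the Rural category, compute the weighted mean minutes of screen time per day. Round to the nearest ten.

Rural rows: 3, 4, 6, 7, 8, 10, 11
Weighted sum = 270×629 + 430×328 + 350×1306 + 450×1342 + 425×365 + 315×1358 + 365×1392
  = 2462845
Sum of weights = 629 + 328 + 1306 + 1342 + 365 + 1358 + 1392 = 6720
Weighted mean = 2462845 / 6720 = 366.49479

370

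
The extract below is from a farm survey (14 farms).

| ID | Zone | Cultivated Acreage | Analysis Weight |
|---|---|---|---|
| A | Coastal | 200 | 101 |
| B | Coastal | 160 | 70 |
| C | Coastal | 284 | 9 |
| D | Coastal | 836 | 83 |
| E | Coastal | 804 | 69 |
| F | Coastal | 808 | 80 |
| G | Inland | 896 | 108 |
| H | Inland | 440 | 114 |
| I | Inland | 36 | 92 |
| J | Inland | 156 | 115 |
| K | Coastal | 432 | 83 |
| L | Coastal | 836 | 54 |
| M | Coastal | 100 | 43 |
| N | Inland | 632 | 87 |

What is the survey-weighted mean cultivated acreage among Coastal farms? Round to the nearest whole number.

Coastal rows: A, B, C, D, E, F, K, L, M
Weighted sum = 200×101 + 160×70 + 284×9 + 836×83 + 804×69 + 808×80 + 432×83 + 836×54 + 100×43
  = 20200 + 11200 + 2556 + 69388 + 55476 + 64640 + 35856 + 45144 + 4300 = 308760
Sum of weights = 101 + 70 + 9 + 83 + 69 + 80 + 83 + 54 + 43 = 592
Weighted mean = 308760 / 592 = 521.55405

522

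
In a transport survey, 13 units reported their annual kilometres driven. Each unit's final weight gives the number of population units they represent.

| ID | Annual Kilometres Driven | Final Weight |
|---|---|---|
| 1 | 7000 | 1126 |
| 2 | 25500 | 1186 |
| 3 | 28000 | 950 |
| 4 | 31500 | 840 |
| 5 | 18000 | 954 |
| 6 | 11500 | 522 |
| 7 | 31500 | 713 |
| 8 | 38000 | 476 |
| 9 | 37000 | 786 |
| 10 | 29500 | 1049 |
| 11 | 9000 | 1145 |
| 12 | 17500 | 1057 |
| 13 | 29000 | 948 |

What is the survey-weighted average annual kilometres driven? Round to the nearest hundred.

23100

Weighted sum = 271229500
Sum of weights = 11752
Weighted mean = 271229500 / 11752 = 23079.433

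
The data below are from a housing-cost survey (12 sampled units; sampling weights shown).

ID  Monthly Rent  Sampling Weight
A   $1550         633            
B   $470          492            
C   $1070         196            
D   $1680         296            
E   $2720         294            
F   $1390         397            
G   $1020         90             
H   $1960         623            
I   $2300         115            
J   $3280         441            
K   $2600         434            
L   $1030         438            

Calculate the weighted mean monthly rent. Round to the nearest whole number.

Weighted sum = 7874300
Sum of weights = 633 + 492 + 196 + 296 + 294 + 397 + 90 + 623 + 115 + 441 + 434 + 438 = 4449
Weighted mean = 7874300 / 4449 = 1769.9033

1770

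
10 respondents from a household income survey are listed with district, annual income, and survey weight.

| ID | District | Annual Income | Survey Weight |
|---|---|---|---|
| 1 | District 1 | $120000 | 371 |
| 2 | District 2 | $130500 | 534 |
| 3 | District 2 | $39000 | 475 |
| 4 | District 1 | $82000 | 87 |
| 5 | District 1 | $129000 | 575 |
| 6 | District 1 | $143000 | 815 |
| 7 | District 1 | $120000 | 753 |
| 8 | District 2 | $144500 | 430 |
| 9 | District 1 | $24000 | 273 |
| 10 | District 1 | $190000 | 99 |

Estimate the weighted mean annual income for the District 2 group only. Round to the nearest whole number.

104480

District 2 rows: 2, 3, 8
Weighted sum = 130500×534 + 39000×475 + 144500×430
  = 69687000 + 18525000 + 62135000 = 150347000
Sum of weights = 534 + 475 + 430 = 1439
Weighted mean = 150347000 / 1439 = 104480.19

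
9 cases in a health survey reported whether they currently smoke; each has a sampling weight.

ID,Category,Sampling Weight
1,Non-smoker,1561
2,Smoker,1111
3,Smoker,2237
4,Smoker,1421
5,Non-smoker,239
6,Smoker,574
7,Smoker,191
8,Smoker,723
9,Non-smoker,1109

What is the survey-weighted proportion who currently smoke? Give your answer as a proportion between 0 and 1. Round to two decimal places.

Sum of weights for 'Smoker' = 1111 + 2237 + 1421 + 574 + 191 + 723 = 6257
Total weight = 1561 + 1111 + 2237 + 1421 + 239 + 574 + 191 + 723 + 1109 = 9166
Weighted proportion = 6257 / 9166 = 0.68263146

0.68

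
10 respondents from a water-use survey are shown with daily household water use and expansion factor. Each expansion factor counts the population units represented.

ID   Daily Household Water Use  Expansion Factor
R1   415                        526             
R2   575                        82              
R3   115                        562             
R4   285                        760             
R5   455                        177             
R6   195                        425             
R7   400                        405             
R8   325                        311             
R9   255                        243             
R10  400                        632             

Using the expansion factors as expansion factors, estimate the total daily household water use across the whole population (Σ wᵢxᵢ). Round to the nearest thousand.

1288000

Weighted total = 415×526 + 575×82 + 115×562 + 285×760 + 455×177 + 195×425 + 400×405 + 325×311 + 255×243 + 400×632
  = 1287920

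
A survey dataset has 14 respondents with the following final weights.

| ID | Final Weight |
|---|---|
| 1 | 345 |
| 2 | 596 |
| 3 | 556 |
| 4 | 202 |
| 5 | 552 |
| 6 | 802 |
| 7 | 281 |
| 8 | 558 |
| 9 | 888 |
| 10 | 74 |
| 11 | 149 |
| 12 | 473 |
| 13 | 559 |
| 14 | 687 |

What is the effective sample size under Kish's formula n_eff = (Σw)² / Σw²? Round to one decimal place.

Σ wᵢ = 6722
Σ wᵢ² = 3986814
n_eff = 6722² / 3986814 = 45185284 / 3986814 = 11.333682

11.3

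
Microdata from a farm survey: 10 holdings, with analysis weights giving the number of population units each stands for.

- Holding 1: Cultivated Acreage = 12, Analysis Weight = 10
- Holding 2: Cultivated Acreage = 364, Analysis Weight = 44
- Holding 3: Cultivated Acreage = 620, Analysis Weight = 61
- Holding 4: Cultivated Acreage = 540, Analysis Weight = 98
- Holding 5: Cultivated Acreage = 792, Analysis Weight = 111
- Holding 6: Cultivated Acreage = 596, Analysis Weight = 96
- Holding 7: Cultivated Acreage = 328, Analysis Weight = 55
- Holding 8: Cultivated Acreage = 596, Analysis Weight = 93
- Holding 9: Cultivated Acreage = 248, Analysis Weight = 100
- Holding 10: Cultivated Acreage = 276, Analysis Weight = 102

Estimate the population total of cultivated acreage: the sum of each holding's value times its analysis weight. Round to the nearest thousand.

Weighted total = 378424

378000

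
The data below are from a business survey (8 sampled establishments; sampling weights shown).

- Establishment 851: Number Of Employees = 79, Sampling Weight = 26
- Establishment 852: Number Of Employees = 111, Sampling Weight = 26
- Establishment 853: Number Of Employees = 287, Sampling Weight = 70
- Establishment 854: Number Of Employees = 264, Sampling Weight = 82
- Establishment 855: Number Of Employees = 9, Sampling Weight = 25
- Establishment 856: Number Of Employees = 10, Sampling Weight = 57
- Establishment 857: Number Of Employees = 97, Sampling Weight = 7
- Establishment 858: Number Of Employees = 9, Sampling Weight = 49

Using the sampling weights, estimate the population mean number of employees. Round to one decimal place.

142.1

Weighted sum = 79×26 + 111×26 + 287×70 + 264×82 + 9×25 + 10×57 + 97×7 + 9×49
  = 2054 + 2886 + 20090 + 21648 + 225 + 570 + 679 + 441 = 48593
Sum of weights = 342
Weighted mean = 48593 / 342 = 142.0848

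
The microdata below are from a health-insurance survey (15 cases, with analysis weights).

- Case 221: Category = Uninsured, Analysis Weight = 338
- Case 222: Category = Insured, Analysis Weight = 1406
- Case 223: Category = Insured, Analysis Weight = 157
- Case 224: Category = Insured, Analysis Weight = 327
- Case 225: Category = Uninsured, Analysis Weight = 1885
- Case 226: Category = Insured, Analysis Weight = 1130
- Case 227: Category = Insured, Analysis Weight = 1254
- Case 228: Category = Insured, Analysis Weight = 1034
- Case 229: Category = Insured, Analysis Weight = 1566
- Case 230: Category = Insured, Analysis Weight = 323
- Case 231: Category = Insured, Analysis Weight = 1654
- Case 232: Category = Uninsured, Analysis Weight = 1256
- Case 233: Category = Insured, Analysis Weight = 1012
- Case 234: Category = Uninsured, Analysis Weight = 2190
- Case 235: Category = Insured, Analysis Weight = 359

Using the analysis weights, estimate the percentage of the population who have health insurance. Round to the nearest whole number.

64

Sum of weights for 'Insured' = 1406 + 157 + 327 + 1130 + 1254 + 1034 + 1566 + 323 + 1654 + 1012 + 359 = 10222
Total weight = 15891
Weighted proportion = 10222 / 15891 = 0.64325719 → 64.325719%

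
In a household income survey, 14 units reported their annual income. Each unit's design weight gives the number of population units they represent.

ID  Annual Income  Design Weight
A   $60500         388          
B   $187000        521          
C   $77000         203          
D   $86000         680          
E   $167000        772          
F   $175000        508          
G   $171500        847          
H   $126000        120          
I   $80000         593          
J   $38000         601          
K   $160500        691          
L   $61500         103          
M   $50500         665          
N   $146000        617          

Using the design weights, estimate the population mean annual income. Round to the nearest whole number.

Weighted sum = 884399000
Sum of weights = 7309
Weighted mean = 884399000 / 7309 = 121001.37

121001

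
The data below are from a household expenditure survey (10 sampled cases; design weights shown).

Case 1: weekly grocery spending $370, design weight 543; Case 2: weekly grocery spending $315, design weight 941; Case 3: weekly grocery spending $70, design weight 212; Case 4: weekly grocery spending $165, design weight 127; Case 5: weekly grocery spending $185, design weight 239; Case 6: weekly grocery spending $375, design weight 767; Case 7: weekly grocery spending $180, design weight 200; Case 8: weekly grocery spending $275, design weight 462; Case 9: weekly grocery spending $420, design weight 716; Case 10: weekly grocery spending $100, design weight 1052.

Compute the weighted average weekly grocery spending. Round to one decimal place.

Weighted sum = 1433930
Sum of weights = 543 + 941 + 212 + 127 + 239 + 767 + 200 + 462 + 716 + 1052 = 5259
Weighted mean = 1433930 / 5259 = 272.6621

272.7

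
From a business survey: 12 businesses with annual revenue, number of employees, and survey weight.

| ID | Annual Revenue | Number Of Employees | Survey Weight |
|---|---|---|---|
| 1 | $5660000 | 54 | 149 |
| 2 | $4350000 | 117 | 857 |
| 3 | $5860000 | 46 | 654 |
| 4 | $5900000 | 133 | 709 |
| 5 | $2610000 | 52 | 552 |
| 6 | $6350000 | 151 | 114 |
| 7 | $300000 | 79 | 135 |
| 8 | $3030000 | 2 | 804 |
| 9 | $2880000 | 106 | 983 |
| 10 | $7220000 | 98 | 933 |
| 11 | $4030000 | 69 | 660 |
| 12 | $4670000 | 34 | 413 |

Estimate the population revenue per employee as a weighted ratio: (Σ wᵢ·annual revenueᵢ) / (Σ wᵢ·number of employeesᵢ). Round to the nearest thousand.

Σ wᵢ·y = 5660000×149 + 4350000×857 + 5860000×654 + 5900000×709 + 2610000×552 + 6350000×114 + 300000×135 + 3030000×804 + 2880000×983 + 7220000×933 + 4030000×660 + 4670000×413
  = 31383880000
Σ wᵢ·x = 54×149 + 117×857 + 46×654 + 133×709 + 52×552 + 151×114 + 79×135 + 2×804 + 106×983 + 98×933 + 69×660 + 34×413
  = 8046 + 100269 + 30084 + 94297 + 28704 + 17214 + 10665 + 1608 + 104198 + 91434 + 45540 + 14042 = 546101
Ratio = 31383880000 / 546101 = 57469.003

57000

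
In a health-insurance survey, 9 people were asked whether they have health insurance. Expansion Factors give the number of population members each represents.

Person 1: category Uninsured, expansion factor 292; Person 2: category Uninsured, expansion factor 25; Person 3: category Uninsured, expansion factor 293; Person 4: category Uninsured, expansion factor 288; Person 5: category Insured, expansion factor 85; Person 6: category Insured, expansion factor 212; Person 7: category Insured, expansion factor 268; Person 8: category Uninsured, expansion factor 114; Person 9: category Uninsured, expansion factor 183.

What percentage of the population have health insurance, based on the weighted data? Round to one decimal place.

32.1

Sum of weights for 'Insured' = 85 + 212 + 268 = 565
Total weight = 292 + 25 + 293 + 288 + 85 + 212 + 268 + 114 + 183 = 1760
Weighted proportion = 565 / 1760 = 0.32102273 → 32.102273%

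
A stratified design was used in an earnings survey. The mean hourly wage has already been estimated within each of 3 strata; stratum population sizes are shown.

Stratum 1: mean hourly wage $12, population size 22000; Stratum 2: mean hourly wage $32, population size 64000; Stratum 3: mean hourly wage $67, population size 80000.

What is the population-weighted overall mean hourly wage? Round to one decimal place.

46.2

Σ Nₕ·x̄ₕ = 12×22000 + 32×64000 + 67×80000
  = 7672000
Σ Nₕ = 22000 + 64000 + 80000 = 166000
Overall mean = 7672000 / 166000 = 46.216867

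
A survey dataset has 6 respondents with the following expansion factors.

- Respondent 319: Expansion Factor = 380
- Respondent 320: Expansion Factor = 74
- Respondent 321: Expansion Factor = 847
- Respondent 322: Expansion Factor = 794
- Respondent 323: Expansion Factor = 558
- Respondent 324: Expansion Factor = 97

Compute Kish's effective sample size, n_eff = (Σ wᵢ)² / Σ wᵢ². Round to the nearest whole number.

4

Σ wᵢ = 380 + 74 + 847 + 794 + 558 + 97 = 2750
Σ wᵢ² = 144400 + 5476 + 717409 + 630436 + 311364 + 9409 = 1818494
n_eff = 2750² / 1818494 = 7562500 / 1818494 = 4.158661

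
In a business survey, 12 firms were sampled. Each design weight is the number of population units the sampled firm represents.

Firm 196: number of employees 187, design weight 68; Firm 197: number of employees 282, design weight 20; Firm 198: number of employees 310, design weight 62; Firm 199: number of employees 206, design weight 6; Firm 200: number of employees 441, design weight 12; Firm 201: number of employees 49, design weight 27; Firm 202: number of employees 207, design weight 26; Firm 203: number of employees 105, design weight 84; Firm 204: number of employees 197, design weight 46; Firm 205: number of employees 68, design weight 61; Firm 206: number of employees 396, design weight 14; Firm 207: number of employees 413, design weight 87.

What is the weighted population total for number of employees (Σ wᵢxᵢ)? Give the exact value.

114314

Weighted total = 187×68 + 282×20 + 310×62 + 206×6 + 441×12 + 49×27 + 207×26 + 105×84 + 197×46 + 68×61 + 396×14 + 413×87
  = 12716 + 5640 + 19220 + 1236 + 5292 + 1323 + 5382 + 8820 + 9062 + 4148 + 5544 + 35931 = 114314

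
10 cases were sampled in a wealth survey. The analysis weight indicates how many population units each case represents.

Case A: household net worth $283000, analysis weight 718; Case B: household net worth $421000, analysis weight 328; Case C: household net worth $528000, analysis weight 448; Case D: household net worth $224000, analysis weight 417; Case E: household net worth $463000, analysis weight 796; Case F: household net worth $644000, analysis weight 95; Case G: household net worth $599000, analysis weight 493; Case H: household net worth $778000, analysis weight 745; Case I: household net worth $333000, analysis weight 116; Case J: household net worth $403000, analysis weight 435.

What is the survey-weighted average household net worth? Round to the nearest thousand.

Weighted sum = 283000×718 + 421000×328 + 528000×448 + 224000×417 + 463000×796 + 644000×95 + 599000×493 + 778000×745 + 333000×116 + 403000×435
  = 2189812000
Sum of weights = 4591
Weighted mean = 2189812000 / 4591 = 476979.31

477000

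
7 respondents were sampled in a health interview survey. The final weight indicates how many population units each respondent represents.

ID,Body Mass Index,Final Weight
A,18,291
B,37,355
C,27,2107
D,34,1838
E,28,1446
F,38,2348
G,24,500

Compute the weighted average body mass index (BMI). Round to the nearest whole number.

31

Weighted sum = 18×291 + 37×355 + 27×2107 + 34×1838 + 28×1446 + 38×2348 + 24×500
  = 5238 + 13135 + 56889 + 62492 + 40488 + 89224 + 12000 = 279466
Sum of weights = 291 + 355 + 2107 + 1838 + 1446 + 2348 + 500 = 8885
Weighted mean = 279466 / 8885 = 31.453686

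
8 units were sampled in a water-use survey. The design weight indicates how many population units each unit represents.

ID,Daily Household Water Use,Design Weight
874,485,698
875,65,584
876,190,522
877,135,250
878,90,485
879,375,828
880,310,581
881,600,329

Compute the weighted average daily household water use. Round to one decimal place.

290.2

Weighted sum = 485×698 + 65×584 + 190×522 + 135×250 + 90×485 + 375×828 + 310×581 + 600×329
  = 338530 + 37960 + 99180 + 33750 + 43650 + 310500 + 180110 + 197400 = 1241080
Sum of weights = 698 + 584 + 522 + 250 + 485 + 828 + 581 + 329 = 4277
Weighted mean = 1241080 / 4277 = 290.17536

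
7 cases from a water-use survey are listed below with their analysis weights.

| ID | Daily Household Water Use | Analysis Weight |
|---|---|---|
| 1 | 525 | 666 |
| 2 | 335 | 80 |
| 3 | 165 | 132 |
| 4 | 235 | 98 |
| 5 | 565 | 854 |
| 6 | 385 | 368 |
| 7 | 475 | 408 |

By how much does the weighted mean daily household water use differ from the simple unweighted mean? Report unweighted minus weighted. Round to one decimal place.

-92.0

Unweighted sum = 525 + 335 + 165 + 235 + 565 + 385 + 475 = 2685
Unweighted mean = 2685 / 7 = 383.57143
Weighted sum = 525×666 + 335×80 + 165×132 + 235×98 + 565×854 + 385×368 + 475×408
  = 349650 + 26800 + 21780 + 23030 + 482510 + 141680 + 193800 = 1239250
Sum of weights = 666 + 80 + 132 + 98 + 854 + 368 + 408 = 2606
Weighted mean = 1239250 / 2606 = 475.53722
Difference (unweighted minus weighted) = -91.965793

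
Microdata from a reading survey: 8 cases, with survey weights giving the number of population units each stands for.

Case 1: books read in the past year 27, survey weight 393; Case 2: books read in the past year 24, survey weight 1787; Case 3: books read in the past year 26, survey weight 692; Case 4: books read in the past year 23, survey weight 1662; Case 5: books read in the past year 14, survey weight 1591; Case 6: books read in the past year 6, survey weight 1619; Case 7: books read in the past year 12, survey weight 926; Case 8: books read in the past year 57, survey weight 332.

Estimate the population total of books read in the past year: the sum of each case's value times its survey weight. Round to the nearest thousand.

172000

Weighted total = 27×393 + 24×1787 + 26×692 + 23×1662 + 14×1591 + 6×1619 + 12×926 + 57×332
  = 10611 + 42888 + 17992 + 38226 + 22274 + 9714 + 11112 + 18924 = 171741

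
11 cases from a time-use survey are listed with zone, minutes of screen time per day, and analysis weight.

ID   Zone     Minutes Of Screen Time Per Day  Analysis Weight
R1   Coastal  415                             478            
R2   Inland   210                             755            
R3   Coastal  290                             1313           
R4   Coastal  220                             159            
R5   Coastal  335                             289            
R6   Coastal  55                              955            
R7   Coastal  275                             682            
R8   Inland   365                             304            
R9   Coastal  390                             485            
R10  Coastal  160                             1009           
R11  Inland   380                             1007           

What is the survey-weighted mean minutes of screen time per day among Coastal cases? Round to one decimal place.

242.4

Coastal rows: R1, R3, R4, R5, R6, R7, R9, R10
Weighted sum = 415×478 + 290×1313 + 220×159 + 335×289 + 55×955 + 275×682 + 390×485 + 160×1009
  = 198370 + 380770 + 34980 + 96815 + 52525 + 187550 + 189150 + 161440 = 1301600
Sum of weights = 5370
Weighted mean = 1301600 / 5370 = 242.38361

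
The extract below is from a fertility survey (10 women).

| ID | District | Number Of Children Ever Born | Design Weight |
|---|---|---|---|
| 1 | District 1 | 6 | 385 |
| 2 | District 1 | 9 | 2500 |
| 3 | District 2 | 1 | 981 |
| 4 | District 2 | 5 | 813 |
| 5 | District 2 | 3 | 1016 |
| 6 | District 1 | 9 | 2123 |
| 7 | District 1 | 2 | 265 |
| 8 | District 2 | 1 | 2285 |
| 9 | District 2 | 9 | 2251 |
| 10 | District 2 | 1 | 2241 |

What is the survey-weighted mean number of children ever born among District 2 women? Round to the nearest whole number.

District 2 rows: 3, 4, 5, 8, 9, 10
Weighted sum = 32879
Sum of weights = 981 + 813 + 1016 + 2285 + 2251 + 2241 = 9587
Weighted mean = 32879 / 9587 = 3.42954

3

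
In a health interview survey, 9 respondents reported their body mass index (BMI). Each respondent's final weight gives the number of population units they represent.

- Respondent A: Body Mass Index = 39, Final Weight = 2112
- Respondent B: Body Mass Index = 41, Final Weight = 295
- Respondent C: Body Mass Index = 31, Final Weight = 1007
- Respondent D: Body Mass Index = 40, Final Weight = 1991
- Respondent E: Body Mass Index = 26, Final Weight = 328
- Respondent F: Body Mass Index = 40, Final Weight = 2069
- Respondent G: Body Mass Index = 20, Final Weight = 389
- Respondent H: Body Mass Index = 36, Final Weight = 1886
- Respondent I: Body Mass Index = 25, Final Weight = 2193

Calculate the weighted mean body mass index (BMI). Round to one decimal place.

Weighted sum = 39×2112 + 41×295 + 31×1007 + 40×1991 + 26×328 + 40×2069 + 20×389 + 36×1886 + 25×2193
  = 82368 + 12095 + 31217 + 79640 + 8528 + 82760 + 7780 + 67896 + 54825 = 427109
Sum of weights = 2112 + 295 + 1007 + 1991 + 328 + 2069 + 389 + 1886 + 2193 = 12270
Weighted mean = 427109 / 12270 = 34.809209

34.8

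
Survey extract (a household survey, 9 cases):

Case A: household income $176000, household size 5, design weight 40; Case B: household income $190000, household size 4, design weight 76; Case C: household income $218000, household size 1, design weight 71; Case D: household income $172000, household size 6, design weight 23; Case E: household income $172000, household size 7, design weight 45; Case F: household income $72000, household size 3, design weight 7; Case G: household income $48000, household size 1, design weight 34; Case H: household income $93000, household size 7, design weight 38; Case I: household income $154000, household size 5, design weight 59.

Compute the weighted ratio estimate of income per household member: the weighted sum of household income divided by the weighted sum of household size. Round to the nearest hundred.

38600

Σ wᵢ·y = 176000×40 + 190000×76 + 218000×71 + 172000×23 + 172000×45 + 72000×7 + 48000×34 + 93000×38 + 154000×59
  = 63410000
Σ wᵢ·x = 5×40 + 4×76 + 1×71 + 6×23 + 7×45 + 3×7 + 1×34 + 7×38 + 5×59
  = 200 + 304 + 71 + 138 + 315 + 21 + 34 + 266 + 295 = 1644
Ratio = 63410000 / 1644 = 38570.56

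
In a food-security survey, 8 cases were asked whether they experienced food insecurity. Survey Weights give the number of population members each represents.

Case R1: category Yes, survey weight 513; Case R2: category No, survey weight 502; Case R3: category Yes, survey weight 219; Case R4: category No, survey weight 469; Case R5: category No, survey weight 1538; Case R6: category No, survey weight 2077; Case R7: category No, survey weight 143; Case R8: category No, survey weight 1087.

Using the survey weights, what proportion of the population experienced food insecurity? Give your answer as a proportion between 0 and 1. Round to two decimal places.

Sum of weights for 'Yes' = 513 + 219 = 732
Total weight = 513 + 502 + 219 + 469 + 1538 + 2077 + 143 + 1087 = 6548
Weighted proportion = 732 / 6548 = 0.11178986

0.11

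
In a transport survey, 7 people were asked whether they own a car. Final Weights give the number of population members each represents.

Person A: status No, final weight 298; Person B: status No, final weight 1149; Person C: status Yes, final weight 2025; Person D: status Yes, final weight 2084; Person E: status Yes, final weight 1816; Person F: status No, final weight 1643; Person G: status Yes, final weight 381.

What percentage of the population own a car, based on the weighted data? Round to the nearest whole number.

Sum of weights for 'Yes' = 2025 + 2084 + 1816 + 381 = 6306
Total weight = 298 + 1149 + 2025 + 2084 + 1816 + 1643 + 381 = 9396
Weighted proportion = 6306 / 9396 = 0.67113665 → 67.113665%

67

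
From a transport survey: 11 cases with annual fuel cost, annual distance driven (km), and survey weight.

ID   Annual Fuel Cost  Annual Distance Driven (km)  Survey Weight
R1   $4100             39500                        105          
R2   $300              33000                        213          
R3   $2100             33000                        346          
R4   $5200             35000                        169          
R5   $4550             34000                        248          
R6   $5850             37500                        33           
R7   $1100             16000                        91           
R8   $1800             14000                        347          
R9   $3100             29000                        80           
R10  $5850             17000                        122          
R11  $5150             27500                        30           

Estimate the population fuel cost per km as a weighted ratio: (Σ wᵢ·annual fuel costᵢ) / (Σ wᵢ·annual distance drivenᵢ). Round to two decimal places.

Σ wᵢ·y = 4100×105 + 300×213 + 2100×346 + 5200×169 + 4550×248 + 5850×33 + 1100×91 + 1800×347 + 3100×80 + 5850×122 + 5150×30
  = 430500 + 63900 + 726600 + 878800 + 1128400 + 193050 + 100100 + 624600 + 248000 + 713700 + 154500 = 5262150
Σ wᵢ·x = 49712000
Ratio = 5262150 / 49712000 = 0.10585271

0.11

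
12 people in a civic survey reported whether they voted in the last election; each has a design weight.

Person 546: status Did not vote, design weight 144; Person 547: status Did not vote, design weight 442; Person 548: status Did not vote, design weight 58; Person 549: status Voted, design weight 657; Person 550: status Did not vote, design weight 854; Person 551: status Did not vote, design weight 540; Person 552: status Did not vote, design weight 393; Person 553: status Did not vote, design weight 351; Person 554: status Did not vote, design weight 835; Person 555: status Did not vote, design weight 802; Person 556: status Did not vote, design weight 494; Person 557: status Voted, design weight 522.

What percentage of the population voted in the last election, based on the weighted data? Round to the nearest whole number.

19

Sum of weights for 'Voted' = 657 + 522 = 1179
Total weight = 144 + 442 + 58 + 657 + 854 + 540 + 393 + 351 + 835 + 802 + 494 + 522 = 6092
Weighted proportion = 1179 / 6092 = 0.1935325 → 19.35325%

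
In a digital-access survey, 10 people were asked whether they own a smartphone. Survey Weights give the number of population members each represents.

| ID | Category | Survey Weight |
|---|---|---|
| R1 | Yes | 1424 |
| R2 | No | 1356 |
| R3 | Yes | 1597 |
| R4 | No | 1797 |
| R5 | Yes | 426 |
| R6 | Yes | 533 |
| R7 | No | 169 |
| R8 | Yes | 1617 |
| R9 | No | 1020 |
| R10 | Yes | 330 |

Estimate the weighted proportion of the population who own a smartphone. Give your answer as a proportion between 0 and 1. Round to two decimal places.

0.58

Sum of weights for 'Yes' = 1424 + 1597 + 426 + 533 + 1617 + 330 = 5927
Total weight = 1424 + 1356 + 1597 + 1797 + 426 + 533 + 169 + 1617 + 1020 + 330 = 10269
Weighted proportion = 5927 / 10269 = 0.57717402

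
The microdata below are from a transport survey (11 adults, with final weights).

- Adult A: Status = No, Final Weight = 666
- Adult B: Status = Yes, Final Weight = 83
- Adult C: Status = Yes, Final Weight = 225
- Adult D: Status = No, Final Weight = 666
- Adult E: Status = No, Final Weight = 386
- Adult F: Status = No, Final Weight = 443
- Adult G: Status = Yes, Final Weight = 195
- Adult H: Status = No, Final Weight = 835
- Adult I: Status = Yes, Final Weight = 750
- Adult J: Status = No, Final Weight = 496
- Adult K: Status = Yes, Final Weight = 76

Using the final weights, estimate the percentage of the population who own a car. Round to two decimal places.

27.57

Sum of weights for 'Yes' = 83 + 225 + 195 + 750 + 76 = 1329
Total weight = 666 + 83 + 225 + 666 + 386 + 443 + 195 + 835 + 750 + 496 + 76 = 4821
Weighted proportion = 1329 / 4821 = 0.27566895 → 27.566895%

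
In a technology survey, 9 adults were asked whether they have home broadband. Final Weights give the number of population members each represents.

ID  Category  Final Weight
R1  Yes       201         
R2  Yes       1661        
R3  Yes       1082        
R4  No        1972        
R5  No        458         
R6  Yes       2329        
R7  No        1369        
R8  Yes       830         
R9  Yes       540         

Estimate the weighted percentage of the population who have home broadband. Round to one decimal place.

63.6

Sum of weights for 'Yes' = 201 + 1661 + 1082 + 2329 + 830 + 540 = 6643
Total weight = 201 + 1661 + 1082 + 1972 + 458 + 2329 + 1369 + 830 + 540 = 10442
Weighted proportion = 6643 / 10442 = 0.63618081 → 63.618081%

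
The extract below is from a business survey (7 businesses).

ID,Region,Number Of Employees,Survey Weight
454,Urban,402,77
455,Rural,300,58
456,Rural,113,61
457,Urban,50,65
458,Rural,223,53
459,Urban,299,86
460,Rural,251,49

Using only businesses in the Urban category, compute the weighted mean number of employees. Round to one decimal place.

262.8

Urban rows: 454, 457, 459
Weighted sum = 402×77 + 50×65 + 299×86
  = 30954 + 3250 + 25714 = 59918
Sum of weights = 77 + 65 + 86 = 228
Weighted mean = 59918 / 228 = 262.79825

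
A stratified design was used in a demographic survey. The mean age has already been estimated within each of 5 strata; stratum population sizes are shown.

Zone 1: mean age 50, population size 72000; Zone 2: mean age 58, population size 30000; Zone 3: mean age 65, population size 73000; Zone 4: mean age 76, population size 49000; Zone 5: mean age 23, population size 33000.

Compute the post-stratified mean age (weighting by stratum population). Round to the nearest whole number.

57

Σ Nₕ·x̄ₕ = 50×72000 + 58×30000 + 65×73000 + 76×49000 + 23×33000
  = 14568000
Σ Nₕ = 72000 + 30000 + 73000 + 49000 + 33000 = 257000
Overall mean = 14568000 / 257000 = 56.684825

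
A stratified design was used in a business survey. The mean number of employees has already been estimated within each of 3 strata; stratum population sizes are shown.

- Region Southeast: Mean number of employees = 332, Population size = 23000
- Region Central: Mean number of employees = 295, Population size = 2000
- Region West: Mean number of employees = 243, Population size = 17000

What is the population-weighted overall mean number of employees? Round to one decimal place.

294.2

Σ Nₕ·x̄ₕ = 332×23000 + 295×2000 + 243×17000
  = 7636000 + 590000 + 4131000 = 12357000
Σ Nₕ = 42000
Overall mean = 12357000 / 42000 = 294.21429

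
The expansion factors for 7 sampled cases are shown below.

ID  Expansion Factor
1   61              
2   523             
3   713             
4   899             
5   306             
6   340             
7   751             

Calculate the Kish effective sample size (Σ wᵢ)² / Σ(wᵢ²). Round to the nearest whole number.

5

Σ wᵢ = 3593
Σ wᵢ² = 3721 + 273529 + 508369 + 808201 + 93636 + 115600 + 564001 = 2367057
n_eff = 3593² / 2367057 = 12909649 / 2367057 = 5.4538818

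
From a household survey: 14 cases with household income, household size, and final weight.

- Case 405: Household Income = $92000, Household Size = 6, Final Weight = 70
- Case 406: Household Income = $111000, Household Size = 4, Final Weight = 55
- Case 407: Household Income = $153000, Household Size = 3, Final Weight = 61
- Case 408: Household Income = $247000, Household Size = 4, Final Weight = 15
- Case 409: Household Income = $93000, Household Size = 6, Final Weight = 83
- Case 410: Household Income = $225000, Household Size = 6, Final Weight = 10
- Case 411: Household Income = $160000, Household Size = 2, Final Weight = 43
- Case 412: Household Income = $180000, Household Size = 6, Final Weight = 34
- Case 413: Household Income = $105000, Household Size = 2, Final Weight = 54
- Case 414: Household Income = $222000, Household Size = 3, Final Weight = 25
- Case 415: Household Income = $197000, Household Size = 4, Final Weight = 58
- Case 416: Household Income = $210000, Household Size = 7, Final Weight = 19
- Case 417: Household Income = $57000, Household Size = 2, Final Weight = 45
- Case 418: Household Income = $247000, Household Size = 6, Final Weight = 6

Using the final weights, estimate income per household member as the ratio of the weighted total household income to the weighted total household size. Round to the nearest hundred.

Σ wᵢ·y = 79235000
Σ wᵢ·x = 2405
Ratio = 79235000 / 2405 = 32945.946

32900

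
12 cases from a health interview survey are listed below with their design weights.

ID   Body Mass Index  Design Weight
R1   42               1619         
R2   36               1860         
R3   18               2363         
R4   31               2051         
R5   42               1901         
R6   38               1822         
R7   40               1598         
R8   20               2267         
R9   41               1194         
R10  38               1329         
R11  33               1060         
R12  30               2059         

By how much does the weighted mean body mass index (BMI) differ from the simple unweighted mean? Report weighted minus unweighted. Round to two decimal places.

Unweighted sum = 42 + 36 + 18 + 31 + 42 + 38 + 40 + 20 + 41 + 38 + 33 + 30 = 409
Unweighted mean = 409 / 12 = 34.083333
Weighted sum = 42×1619 + 36×1860 + 18×2363 + 31×2051 + 42×1901 + 38×1822 + 40×1598 + 20×2267 + 41×1194 + 38×1329 + 33×1060 + 30×2059
  = 695617
Sum of weights = 21123
Weighted mean = 695617 / 21123 = 32.931733
Difference (weighted minus unweighted) = -1.1516002

-1.15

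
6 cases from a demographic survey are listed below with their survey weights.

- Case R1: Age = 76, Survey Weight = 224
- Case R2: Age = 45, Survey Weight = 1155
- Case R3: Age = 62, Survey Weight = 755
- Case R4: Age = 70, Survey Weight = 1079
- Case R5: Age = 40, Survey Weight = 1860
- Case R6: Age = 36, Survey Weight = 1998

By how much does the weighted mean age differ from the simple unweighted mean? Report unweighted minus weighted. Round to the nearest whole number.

Unweighted sum = 76 + 45 + 62 + 70 + 40 + 36 = 329
Unweighted mean = 329 / 6 = 54.833333
Weighted sum = 76×224 + 45×1155 + 62×755 + 70×1079 + 40×1860 + 36×1998
  = 17024 + 51975 + 46810 + 75530 + 74400 + 71928 = 337667
Sum of weights = 224 + 1155 + 755 + 1079 + 1860 + 1998 = 7071
Weighted mean = 337667 / 7071 = 47.753783
Difference (unweighted minus weighted) = 7.0795503

7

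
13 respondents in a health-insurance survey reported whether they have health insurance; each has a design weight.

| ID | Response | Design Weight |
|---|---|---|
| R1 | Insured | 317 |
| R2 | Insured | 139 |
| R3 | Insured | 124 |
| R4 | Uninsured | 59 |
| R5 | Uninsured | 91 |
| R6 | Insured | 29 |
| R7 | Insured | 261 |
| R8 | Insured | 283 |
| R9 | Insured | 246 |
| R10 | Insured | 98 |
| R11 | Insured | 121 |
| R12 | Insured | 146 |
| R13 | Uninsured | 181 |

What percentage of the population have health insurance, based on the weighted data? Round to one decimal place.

84.2

Sum of weights for 'Insured' = 317 + 139 + 124 + 29 + 261 + 283 + 246 + 98 + 121 + 146 = 1764
Total weight = 2095
Weighted proportion = 1764 / 2095 = 0.84200477 → 84.200477%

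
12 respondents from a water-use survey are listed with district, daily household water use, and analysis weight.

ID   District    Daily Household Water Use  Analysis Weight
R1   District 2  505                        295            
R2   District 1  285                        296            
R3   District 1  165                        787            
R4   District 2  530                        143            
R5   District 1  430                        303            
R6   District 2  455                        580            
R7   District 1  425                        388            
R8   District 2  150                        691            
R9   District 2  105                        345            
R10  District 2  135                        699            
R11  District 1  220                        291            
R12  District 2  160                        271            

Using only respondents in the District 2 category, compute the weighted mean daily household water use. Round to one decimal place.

253.4

District 2 rows: R1, R4, R6, R8, R9, R10, R12
Weighted sum = 505×295 + 530×143 + 455×580 + 150×691 + 105×345 + 135×699 + 160×271
  = 148975 + 75790 + 263900 + 103650 + 36225 + 94365 + 43360 = 766265
Sum of weights = 295 + 143 + 580 + 691 + 345 + 699 + 271 = 3024
Weighted mean = 766265 / 3024 = 253.39451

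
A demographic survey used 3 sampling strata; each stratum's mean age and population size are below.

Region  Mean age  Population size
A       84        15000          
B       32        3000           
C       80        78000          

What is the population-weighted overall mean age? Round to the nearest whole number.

79

Σ Nₕ·x̄ₕ = 84×15000 + 32×3000 + 80×78000
  = 1260000 + 96000 + 6240000 = 7596000
Σ Nₕ = 15000 + 3000 + 78000 = 96000
Overall mean = 7596000 / 96000 = 79.125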